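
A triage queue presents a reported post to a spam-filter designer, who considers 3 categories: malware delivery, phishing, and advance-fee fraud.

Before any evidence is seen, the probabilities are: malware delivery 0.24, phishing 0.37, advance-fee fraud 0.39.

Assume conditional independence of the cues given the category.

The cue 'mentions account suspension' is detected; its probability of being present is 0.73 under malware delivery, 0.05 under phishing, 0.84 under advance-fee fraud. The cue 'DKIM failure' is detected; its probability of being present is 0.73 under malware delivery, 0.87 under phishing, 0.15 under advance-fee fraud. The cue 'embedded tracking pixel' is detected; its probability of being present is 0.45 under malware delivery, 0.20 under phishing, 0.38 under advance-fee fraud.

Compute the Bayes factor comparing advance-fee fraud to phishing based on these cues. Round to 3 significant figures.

5.50

Joint likelihood of the cue pattern under each hypothesis:
  advance-fee fraud: 0.84 × 0.15 × 0.38 = 0.04788
  phishing: 0.05 × 0.87 × 0.20 = 0.0087
Bayes factor = 0.04788 / 0.0087 ≈ 5.50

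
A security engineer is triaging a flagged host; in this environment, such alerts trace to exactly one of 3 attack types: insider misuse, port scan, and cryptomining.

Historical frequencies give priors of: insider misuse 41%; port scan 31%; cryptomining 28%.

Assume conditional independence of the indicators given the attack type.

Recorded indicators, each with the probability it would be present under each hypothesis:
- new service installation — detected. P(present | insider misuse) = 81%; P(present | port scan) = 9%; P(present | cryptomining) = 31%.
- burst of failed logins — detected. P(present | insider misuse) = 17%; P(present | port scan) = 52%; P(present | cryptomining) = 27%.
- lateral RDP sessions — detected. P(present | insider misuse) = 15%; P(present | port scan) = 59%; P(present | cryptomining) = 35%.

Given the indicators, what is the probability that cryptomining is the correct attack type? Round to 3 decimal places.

0.325

By Bayes' rule with conditional independence, the unnormalized weight for each hypothesis is prior × ∏ likelihoods:
  insider misuse: 0.41 × 0.81 × 0.17 × 0.15 = 0.0084686
  port scan: 0.31 × 0.09 × 0.52 × 0.59 = 0.0085597
  cryptomining: 0.28 × 0.31 × 0.27 × 0.35 = 0.0082026
The unnormalized weights sum to 0.025231.
P(cryptomining | evidence) = 0.0082026 / 0.025231 ≈ 0.325.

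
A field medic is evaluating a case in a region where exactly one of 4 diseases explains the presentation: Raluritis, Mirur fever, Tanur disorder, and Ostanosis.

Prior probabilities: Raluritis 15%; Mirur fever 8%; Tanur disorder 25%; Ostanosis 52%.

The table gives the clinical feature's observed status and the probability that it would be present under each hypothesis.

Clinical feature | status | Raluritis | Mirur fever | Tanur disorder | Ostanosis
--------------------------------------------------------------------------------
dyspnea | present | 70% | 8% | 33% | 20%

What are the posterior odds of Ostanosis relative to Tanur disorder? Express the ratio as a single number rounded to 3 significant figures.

1.26

Posterior odds equal prior odds times the likelihood ratio; only the two competing hypotheses matter.
  Ostanosis: 0.52 × 0.20 = 0.104
  Tanur disorder: 0.25 × 0.33 = 0.0825
Odds(Ostanosis : Tanur disorder) = 0.104 / 0.0825 ≈ 1.26.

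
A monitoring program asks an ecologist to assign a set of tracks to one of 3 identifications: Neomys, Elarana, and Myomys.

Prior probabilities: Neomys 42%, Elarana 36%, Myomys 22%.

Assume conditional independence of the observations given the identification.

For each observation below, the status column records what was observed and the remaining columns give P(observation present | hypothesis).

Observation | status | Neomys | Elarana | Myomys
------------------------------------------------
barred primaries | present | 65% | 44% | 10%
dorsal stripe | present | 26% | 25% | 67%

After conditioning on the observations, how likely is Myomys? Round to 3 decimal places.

For each hypothesis, the unnormalized posterior weight is prior × product of the observation likelihoods:
  Neomys: 0.42 × 0.65 × 0.26 = 0.07098
  Elarana: 0.36 × 0.44 × 0.25 = 0.0396
  Myomys: 0.22 × 0.10 × 0.67 = 0.01474
Normalizing constant Z = 0.07098 + 0.0396 + 0.01474 = 0.12532.
P(Myomys | evidence) = 0.01474 / 0.12532 ≈ 0.118.

0.118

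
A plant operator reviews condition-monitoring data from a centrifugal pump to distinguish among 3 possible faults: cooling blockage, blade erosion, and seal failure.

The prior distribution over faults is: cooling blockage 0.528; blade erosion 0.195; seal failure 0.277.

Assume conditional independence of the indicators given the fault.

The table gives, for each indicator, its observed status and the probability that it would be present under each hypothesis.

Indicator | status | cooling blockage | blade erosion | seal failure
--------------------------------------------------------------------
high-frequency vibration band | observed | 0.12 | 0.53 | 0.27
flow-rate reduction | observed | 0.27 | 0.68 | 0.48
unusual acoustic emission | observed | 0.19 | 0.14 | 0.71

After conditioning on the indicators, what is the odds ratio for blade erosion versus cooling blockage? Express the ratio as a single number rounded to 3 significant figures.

The normalizing constant cancels in an odds ratio, so compute prior × likelihood for the two hypotheses only:
  blade erosion: 0.195 × 0.53 × 0.68 × 0.14 = 0.0098389
  cooling blockage: 0.528 × 0.12 × 0.27 × 0.19 = 0.0032504
Posterior odds = 0.0098389 / 0.0032504 ≈ 3.03.

3.03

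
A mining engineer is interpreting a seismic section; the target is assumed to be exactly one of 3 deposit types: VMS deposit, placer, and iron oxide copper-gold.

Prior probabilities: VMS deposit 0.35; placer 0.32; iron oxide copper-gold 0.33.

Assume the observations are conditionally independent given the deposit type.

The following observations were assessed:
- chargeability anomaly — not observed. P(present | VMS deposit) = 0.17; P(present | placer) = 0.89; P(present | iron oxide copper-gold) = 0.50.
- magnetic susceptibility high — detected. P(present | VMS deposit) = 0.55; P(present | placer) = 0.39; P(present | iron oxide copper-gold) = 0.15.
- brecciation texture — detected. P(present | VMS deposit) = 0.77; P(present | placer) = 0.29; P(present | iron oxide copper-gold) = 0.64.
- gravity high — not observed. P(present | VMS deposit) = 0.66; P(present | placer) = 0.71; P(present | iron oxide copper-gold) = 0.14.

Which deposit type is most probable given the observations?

VMS deposit

For each hypothesis, the unnormalized posterior weight is prior × product of the observation likelihoods (using 1 − P(present | H) for each absent observation):
  VMS deposit: 0.35 × (1 − 0.17) × 0.55 × 0.77 × (1 − 0.66) = 0.041829
  placer: 0.32 × (1 − 0.89) × 0.39 × 0.29 × (1 − 0.71) = 0.0011545
  iron oxide copper-gold: 0.33 × (1 − 0.50) × 0.15 × 0.64 × (1 − 0.14) = 0.013622
Marginal likelihood of the evidence = 0.056606.
P(VMS deposit | evidence) ≈ 0.041829 / 0.056606 ≈ 0.739
P(placer | evidence) ≈ 0.0011545 / 0.056606 ≈ 0.020
P(iron oxide copper-gold | evidence) ≈ 0.013622 / 0.056606 ≈ 0.241
The largest is 0.739, so VMS deposit is most probable.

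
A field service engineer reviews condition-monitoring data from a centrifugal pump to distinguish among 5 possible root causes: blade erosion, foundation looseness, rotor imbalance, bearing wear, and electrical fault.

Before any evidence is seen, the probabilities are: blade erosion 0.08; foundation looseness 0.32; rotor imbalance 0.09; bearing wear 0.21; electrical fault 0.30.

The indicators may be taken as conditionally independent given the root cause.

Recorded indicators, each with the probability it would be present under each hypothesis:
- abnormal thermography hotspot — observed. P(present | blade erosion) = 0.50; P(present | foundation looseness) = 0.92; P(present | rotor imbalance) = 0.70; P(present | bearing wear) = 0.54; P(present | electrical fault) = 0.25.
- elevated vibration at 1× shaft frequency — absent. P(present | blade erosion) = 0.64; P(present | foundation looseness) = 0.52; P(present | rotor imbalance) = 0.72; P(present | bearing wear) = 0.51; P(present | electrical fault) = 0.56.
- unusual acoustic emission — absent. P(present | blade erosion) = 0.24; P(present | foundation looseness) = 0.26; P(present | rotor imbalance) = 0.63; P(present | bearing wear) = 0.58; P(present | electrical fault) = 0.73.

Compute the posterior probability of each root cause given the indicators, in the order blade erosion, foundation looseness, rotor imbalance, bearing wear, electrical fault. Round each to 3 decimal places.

By Bayes' rule with conditional independence, the unnormalized weight for each hypothesis is prior × ∏ likelihoods (using 1 − P(present | H) for each absent indicator):
  blade erosion: 0.08 × 0.50 × (1 − 0.64) × (1 − 0.24) = 0.010944
  foundation looseness: 0.32 × 0.92 × (1 − 0.52) × (1 − 0.26) = 0.10457
  rotor imbalance: 0.09 × 0.70 × (1 − 0.72) × (1 − 0.63) = 0.0065268
  bearing wear: 0.21 × 0.54 × (1 − 0.51) × (1 − 0.58) = 0.023338
  electrical fault: 0.30 × 0.25 × (1 − 0.56) × (1 − 0.73) = 0.00891
Normalizing constant Z = 0.010944 + 0.10457 + 0.0065268 + 0.023338 + 0.00891 = 0.15429.
P(blade erosion | evidence) = 0.010944 / 0.15429 ≈ 0.071
P(foundation looseness | evidence) = 0.10457 / 0.15429 ≈ 0.678
P(rotor imbalance | evidence) = 0.0065268 / 0.15429 ≈ 0.042
P(bearing wear | evidence) = 0.023338 / 0.15429 ≈ 0.151
P(electrical fault | evidence) = 0.00891 / 0.15429 ≈ 0.058

0.071, 0.678, 0.042, 0.151, 0.058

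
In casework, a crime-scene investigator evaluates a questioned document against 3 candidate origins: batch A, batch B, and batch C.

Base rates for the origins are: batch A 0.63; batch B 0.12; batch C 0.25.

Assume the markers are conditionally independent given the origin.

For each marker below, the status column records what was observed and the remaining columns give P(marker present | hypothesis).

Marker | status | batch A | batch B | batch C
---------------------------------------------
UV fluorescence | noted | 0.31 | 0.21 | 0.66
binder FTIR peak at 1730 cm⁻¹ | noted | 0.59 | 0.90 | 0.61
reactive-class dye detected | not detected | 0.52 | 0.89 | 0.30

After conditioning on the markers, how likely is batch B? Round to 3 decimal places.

For each hypothesis, the unnormalized posterior weight is prior × product of the marker likelihoods (using 1 − P(present | H) for each absent marker):
  batch A: 0.63 × 0.31 × 0.59 × (1 − 0.52) = 0.055309
  batch B: 0.12 × 0.21 × 0.90 × (1 − 0.89) = 0.0024948
  batch C: 0.25 × 0.66 × 0.61 × (1 − 0.30) = 0.070455
The unnormalized weights sum to 0.12826.
P(batch B | evidence) = 0.0024948 / 0.12826 ≈ 0.019.

0.019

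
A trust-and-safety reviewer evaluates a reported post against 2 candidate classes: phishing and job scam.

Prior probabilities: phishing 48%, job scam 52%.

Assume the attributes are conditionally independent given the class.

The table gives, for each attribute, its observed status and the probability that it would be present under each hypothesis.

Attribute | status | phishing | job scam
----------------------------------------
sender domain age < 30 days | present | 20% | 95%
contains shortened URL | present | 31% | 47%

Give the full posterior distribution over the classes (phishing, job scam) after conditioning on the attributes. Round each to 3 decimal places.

Multiply each prior by the joint likelihood of the attribute pattern:
  phishing: 0.48 × 0.20 × 0.31 = 0.02976
  job scam: 0.52 × 0.95 × 0.47 = 0.23218
Normalizing constant Z = 0.02976 + 0.23218 = 0.26194.
P(phishing | evidence) = 0.02976 / 0.26194 ≈ 0.114
P(job scam | evidence) = 0.23218 / 0.26194 ≈ 0.886

0.114, 0.886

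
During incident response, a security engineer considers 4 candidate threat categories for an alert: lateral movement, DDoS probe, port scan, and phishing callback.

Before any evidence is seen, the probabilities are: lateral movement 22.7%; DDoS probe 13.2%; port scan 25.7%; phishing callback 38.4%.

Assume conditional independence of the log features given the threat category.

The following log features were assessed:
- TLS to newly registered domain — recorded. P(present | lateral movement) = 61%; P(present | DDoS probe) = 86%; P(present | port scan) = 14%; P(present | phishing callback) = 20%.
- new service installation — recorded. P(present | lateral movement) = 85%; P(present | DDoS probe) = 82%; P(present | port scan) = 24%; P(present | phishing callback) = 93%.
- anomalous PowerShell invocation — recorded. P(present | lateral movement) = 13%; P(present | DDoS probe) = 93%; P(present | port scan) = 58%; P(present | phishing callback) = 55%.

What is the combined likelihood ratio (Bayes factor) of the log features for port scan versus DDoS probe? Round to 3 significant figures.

0.0297

Joint likelihood of the log feature pattern under each hypothesis:
  port scan: 0.14 × 0.24 × 0.58 = 0.019488
  DDoS probe: 0.86 × 0.82 × 0.93 = 0.65584
Bayes factor = 0.019488 / 0.65584 ≈ 0.0297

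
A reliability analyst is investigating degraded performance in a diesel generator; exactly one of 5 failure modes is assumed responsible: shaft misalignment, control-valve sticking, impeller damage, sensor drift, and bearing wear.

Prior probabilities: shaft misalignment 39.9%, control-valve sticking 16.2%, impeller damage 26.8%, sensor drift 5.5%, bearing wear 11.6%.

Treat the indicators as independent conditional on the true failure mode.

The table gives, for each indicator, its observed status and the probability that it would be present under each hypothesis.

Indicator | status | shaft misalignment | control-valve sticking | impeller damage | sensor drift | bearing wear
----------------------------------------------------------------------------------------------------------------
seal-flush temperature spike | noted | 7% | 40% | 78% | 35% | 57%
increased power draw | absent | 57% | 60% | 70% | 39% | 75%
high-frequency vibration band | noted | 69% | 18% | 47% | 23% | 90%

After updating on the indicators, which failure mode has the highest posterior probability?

impeller damage

By Bayes' rule with conditional independence, the unnormalized weight for each hypothesis is prior × ∏ likelihoods (using 1 − P(present | H) for each absent indicator):
  shaft misalignment: 0.399 × 0.07 × (1 − 0.57) × 0.69 = 0.0082868
  control-valve sticking: 0.162 × 0.40 × (1 − 0.60) × 0.18 = 0.0046656
  impeller damage: 0.268 × 0.78 × (1 − 0.70) × 0.47 = 0.029475
  sensor drift: 0.055 × 0.35 × (1 − 0.39) × 0.23 = 0.0027008
  bearing wear: 0.116 × 0.57 × (1 − 0.75) × 0.90 = 0.014877
Marginal likelihood of the evidence = 0.060005.
P(shaft misalignment | evidence) ≈ 0.0082868 / 0.060005 ≈ 0.138
P(control-valve sticking | evidence) ≈ 0.0046656 / 0.060005 ≈ 0.078
P(impeller damage | evidence) ≈ 0.029475 / 0.060005 ≈ 0.491
P(sensor drift | evidence) ≈ 0.0027008 / 0.060005 ≈ 0.045
P(bearing wear | evidence) ≈ 0.014877 / 0.060005 ≈ 0.248
The largest is 0.491, so impeller damage is most probable.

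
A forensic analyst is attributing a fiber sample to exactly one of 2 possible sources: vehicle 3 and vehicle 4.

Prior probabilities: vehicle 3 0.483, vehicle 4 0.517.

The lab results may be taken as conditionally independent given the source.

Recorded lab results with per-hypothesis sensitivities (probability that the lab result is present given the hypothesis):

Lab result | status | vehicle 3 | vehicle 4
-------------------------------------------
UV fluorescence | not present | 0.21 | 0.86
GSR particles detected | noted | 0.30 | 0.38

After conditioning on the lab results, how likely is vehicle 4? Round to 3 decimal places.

For each hypothesis, the unnormalized posterior weight is prior × product of the lab result likelihoods (using 1 − P(present | H) for each absent lab result):
  vehicle 3: 0.483 × (1 − 0.21) × 0.30 = 0.11447
  vehicle 4: 0.517 × (1 − 0.86) × 0.38 = 0.027504
The unnormalized weights sum to 0.14198.
P(vehicle 4 | evidence) = 0.027504 / 0.14198 ≈ 0.194.

0.194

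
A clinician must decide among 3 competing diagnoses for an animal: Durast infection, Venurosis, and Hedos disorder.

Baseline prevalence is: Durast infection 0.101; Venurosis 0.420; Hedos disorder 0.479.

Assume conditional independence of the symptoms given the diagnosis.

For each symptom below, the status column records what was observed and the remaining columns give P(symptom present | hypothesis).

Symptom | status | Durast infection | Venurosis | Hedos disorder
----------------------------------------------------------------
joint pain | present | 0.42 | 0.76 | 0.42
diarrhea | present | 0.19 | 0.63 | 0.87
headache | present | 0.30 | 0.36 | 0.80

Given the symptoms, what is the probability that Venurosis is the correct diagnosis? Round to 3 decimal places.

For each hypothesis, the unnormalized posterior weight is prior × product of the symptom likelihoods:
  Durast infection: 0.101 × 0.42 × 0.19 × 0.30 = 0.0024179
  Venurosis: 0.420 × 0.76 × 0.63 × 0.36 = 0.072395
  Hedos disorder: 0.479 × 0.42 × 0.87 × 0.80 = 0.14002
Marginal likelihood of the evidence = 0.21483.
P(Venurosis | evidence) = 0.072395 / 0.21483 ≈ 0.337.

0.337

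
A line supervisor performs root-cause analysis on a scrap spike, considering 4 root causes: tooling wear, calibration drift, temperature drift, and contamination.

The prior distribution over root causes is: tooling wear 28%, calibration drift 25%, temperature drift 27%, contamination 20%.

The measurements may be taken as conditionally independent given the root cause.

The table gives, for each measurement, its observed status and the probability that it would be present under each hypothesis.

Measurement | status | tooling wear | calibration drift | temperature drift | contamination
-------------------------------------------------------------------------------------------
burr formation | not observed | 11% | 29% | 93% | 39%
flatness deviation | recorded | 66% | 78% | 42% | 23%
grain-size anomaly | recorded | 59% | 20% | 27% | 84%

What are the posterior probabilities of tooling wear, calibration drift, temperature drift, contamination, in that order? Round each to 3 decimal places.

Multiply each prior by the joint likelihood of the measurement pattern (using 1 − P(present | H) for each absent measurement):
  tooling wear: 0.28 × (1 − 0.11) × 0.66 × 0.59 = 0.097038
  calibration drift: 0.25 × (1 − 0.29) × 0.78 × 0.20 = 0.02769
  temperature drift: 0.27 × (1 − 0.93) × 0.42 × 0.27 = 0.0021433
  contamination: 0.20 × (1 − 0.39) × 0.23 × 0.84 = 0.02357
Normalizing constant Z = 0.097038 + 0.02769 + 0.0021433 + 0.02357 = 0.15044.
P(tooling wear | evidence) = 0.097038 / 0.15044 ≈ 0.645
P(calibration drift | evidence) = 0.02769 / 0.15044 ≈ 0.184
P(temperature drift | evidence) = 0.0021433 / 0.15044 ≈ 0.014
P(contamination | evidence) = 0.02357 / 0.15044 ≈ 0.157

0.645, 0.184, 0.014, 0.157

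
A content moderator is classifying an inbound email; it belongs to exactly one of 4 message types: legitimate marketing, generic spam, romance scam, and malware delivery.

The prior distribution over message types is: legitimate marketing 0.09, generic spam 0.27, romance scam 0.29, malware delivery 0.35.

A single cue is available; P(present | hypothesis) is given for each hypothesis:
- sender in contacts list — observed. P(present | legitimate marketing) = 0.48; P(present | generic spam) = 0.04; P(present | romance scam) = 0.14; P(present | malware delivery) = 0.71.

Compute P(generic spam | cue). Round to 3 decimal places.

By Bayes' rule, the unnormalized weight for each hypothesis is prior × likelihood:
  legitimate marketing: 0.09 × 0.48 = 0.0432
  generic spam: 0.27 × 0.04 = 0.0108
  romance scam: 0.29 × 0.14 = 0.0406
  malware delivery: 0.35 × 0.71 = 0.2485
The unnormalized weights sum to 0.3431.
P(generic spam | evidence) = 0.0108 / 0.3431 ≈ 0.031.

0.031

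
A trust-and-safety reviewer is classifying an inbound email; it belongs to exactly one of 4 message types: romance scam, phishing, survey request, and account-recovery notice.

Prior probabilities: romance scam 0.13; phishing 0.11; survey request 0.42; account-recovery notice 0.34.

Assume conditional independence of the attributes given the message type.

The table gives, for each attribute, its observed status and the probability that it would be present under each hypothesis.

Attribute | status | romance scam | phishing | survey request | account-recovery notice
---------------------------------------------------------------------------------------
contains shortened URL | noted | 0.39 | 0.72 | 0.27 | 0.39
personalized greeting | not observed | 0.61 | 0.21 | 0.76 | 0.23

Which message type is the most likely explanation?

account-recovery notice

For each hypothesis, the unnormalized posterior weight is prior × product of the attribute likelihoods (using 1 − P(present | H) for each absent attribute):
  romance scam: 0.13 × 0.39 × (1 − 0.61) = 0.019773
  phishing: 0.11 × 0.72 × (1 − 0.21) = 0.062568
  survey request: 0.42 × 0.27 × (1 − 0.76) = 0.027216
  account-recovery notice: 0.34 × 0.39 × (1 − 0.23) = 0.1021
Marginal likelihood of the evidence = 0.21166.
P(romance scam | evidence) ≈ 0.019773 / 0.21166 ≈ 0.093
P(phishing | evidence) ≈ 0.062568 / 0.21166 ≈ 0.296
P(survey request | evidence) ≈ 0.027216 / 0.21166 ≈ 0.129
P(account-recovery notice | evidence) ≈ 0.1021 / 0.21166 ≈ 0.482
The largest is 0.482, so account-recovery notice is most probable.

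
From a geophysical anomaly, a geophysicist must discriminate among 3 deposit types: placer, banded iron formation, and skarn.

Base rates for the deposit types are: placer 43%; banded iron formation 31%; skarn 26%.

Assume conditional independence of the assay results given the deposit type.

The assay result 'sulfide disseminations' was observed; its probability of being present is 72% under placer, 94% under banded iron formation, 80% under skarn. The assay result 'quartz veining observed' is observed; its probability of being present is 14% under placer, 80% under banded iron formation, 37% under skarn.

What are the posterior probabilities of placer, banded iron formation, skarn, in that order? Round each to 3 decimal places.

0.123, 0.660, 0.218

For each hypothesis, the unnormalized posterior weight is prior × product of the assay result likelihoods:
  placer: 0.43 × 0.72 × 0.14 = 0.043344
  banded iron formation: 0.31 × 0.94 × 0.80 = 0.23312
  skarn: 0.26 × 0.80 × 0.37 = 0.07696
Marginal likelihood of the evidence = 0.35342.
P(placer | evidence) = 0.043344 / 0.35342 ≈ 0.123
P(banded iron formation | evidence) = 0.23312 / 0.35342 ≈ 0.660
P(skarn | evidence) = 0.07696 / 0.35342 ≈ 0.218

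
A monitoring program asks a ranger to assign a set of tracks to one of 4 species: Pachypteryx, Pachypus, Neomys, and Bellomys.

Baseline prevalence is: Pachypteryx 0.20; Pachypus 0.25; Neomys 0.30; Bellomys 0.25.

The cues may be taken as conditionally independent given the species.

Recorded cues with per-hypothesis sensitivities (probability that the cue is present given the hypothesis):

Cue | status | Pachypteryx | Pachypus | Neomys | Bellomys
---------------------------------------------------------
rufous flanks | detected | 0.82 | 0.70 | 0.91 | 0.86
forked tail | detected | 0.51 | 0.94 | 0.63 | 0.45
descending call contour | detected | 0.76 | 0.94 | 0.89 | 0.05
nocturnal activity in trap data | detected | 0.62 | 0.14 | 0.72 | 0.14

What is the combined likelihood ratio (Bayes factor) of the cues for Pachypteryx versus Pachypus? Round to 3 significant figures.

2.28

The Bayes factor is the ratio of the joint likelihoods of the cue pattern under the two hypotheses.
  Pachypteryx: 0.82 × 0.51 × 0.76 × 0.62 = 0.19706
  Pachypus: 0.70 × 0.94 × 0.94 × 0.14 = 0.086593
Bayes factor = 0.19706 / 0.086593 ≈ 2.28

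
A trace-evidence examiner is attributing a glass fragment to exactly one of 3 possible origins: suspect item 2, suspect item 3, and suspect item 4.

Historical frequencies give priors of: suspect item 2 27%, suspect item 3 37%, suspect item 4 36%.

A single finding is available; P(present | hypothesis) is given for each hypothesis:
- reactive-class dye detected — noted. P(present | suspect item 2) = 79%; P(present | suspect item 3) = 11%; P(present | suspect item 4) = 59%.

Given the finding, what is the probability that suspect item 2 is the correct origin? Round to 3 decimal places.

By Bayes' rule, the unnormalized weight for each hypothesis is prior × likelihood:
  suspect item 2: 0.27 × 0.79 = 0.2133
  suspect item 3: 0.37 × 0.11 = 0.0407
  suspect item 4: 0.36 × 0.59 = 0.2124
Normalizing constant Z = 0.2133 + 0.0407 + 0.2124 = 0.4664.
P(suspect item 2 | evidence) = 0.2133 / 0.4664 ≈ 0.457.

0.457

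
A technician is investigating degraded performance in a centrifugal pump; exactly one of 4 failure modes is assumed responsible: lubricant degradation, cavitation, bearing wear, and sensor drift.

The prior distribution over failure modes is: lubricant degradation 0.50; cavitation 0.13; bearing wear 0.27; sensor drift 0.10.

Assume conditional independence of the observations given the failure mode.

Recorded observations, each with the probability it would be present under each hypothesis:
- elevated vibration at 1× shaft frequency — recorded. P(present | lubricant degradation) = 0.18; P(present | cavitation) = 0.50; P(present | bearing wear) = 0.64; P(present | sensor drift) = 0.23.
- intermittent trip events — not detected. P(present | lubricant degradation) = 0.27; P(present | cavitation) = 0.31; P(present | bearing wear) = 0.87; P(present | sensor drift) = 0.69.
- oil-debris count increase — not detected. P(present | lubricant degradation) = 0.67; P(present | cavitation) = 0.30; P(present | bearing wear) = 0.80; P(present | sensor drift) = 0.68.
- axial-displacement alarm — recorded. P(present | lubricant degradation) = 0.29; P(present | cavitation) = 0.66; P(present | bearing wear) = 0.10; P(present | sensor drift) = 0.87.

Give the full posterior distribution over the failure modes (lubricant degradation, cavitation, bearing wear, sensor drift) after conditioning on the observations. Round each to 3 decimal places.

By Bayes' rule with conditional independence, the unnormalized weight for each hypothesis is prior × ∏ likelihoods (using 1 − P(present | H) for each absent observation):
  lubricant degradation: 0.50 × 0.18 × (1 − 0.27) × (1 − 0.67) × 0.29 = 0.0062875
  cavitation: 0.13 × 0.50 × (1 − 0.31) × (1 − 0.30) × 0.66 = 0.020721
  bearing wear: 0.27 × 0.64 × (1 − 0.87) × (1 − 0.80) × 0.10 = 0.00044928
  sensor drift: 0.10 × 0.23 × (1 − 0.69) × (1 − 0.68) × 0.87 = 0.001985
Normalizing constant Z = 0.0062875 + 0.020721 + 0.00044928 + 0.001985 = 0.029442.
P(lubricant degradation | evidence) = 0.0062875 / 0.029442 ≈ 0.214
P(cavitation | evidence) = 0.020721 / 0.029442 ≈ 0.704
P(bearing wear | evidence) = 0.00044928 / 0.029442 ≈ 0.015
P(sensor drift | evidence) = 0.001985 / 0.029442 ≈ 0.067

0.214, 0.704, 0.015, 0.067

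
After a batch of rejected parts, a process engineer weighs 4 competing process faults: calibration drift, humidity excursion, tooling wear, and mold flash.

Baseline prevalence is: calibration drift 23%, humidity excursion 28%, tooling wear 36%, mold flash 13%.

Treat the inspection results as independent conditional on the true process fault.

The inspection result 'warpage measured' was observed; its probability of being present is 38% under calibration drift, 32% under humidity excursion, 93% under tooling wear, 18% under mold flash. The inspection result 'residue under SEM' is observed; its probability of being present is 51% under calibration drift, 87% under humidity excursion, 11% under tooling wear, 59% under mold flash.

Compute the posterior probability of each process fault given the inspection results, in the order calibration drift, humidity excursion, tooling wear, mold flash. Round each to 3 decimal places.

By Bayes' rule with conditional independence, the unnormalized weight for each hypothesis is prior × ∏ likelihoods:
  calibration drift: 0.23 × 0.38 × 0.51 = 0.044574
  humidity excursion: 0.28 × 0.32 × 0.87 = 0.077952
  tooling wear: 0.36 × 0.93 × 0.11 = 0.036828
  mold flash: 0.13 × 0.18 × 0.59 = 0.013806
The unnormalized weights sum to 0.17316.
P(calibration drift | evidence) = 0.044574 / 0.17316 ≈ 0.257
P(humidity excursion | evidence) = 0.077952 / 0.17316 ≈ 0.450
P(tooling wear | evidence) = 0.036828 / 0.17316 ≈ 0.213
P(mold flash | evidence) = 0.013806 / 0.17316 ≈ 0.080

0.257, 0.450, 0.213, 0.080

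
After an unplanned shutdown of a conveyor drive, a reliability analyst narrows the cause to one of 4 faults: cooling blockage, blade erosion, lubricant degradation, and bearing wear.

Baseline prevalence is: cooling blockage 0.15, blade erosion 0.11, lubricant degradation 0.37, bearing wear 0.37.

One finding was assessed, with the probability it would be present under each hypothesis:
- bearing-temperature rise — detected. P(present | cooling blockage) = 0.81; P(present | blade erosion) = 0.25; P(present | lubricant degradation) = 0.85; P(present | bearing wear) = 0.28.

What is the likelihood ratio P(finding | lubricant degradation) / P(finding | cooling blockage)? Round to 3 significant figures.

Likelihood of this finding under each hypothesis:
  lubricant degradation: 0.85
  cooling blockage: 0.81
Bayes factor = 0.85 / 0.81 ≈ 1.05

1.05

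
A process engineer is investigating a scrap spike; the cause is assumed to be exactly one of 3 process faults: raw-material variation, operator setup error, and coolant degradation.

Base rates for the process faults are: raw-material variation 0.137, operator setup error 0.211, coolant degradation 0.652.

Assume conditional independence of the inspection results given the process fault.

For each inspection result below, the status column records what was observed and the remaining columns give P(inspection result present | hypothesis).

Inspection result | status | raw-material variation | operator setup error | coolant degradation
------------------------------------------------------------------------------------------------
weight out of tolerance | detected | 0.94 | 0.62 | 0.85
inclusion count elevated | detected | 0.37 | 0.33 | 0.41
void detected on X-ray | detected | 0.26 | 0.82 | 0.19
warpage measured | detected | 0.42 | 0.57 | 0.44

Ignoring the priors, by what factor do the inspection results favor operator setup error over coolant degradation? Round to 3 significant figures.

Take the product of per-inspection result likelihoods under each hypothesis, then divide.
  operator setup error: 0.62 × 0.33 × 0.82 × 0.57 = 0.09563
  coolant degradation: 0.85 × 0.41 × 0.19 × 0.44 = 0.029135
Bayes factor = 0.09563 / 0.029135 ≈ 3.28

3.28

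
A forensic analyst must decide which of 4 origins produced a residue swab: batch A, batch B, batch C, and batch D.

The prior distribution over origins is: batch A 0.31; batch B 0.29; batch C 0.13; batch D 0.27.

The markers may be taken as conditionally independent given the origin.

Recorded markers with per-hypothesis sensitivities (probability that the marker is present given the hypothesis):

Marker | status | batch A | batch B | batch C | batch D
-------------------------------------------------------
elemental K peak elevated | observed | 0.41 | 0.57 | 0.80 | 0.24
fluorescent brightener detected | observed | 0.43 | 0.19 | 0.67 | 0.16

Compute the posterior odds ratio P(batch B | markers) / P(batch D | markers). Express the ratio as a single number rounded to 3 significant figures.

3.03

The normalizing constant cancels in an odds ratio, so compute prior × likelihood for the two hypotheses only:
  batch B: 0.29 × 0.57 × 0.19 = 0.031407
  batch D: 0.27 × 0.24 × 0.16 = 0.010368
Odds(batch B : batch D) = 0.031407 / 0.010368 ≈ 3.03.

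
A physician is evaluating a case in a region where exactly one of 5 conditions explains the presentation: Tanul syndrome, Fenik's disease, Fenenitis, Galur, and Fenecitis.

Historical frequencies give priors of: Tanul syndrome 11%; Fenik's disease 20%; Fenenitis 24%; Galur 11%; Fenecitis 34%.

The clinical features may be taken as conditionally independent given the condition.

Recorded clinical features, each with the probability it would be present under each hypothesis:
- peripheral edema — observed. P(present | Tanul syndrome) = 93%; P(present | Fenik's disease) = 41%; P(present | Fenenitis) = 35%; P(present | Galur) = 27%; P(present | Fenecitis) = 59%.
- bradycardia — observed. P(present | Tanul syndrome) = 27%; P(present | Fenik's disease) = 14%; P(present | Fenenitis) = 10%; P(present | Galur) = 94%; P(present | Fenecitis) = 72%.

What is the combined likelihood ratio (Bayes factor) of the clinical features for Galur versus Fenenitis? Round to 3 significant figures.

7.25

Joint likelihood of the clinical feature pattern under each hypothesis:
  Galur: 0.27 × 0.94 = 0.2538
  Fenenitis: 0.35 × 0.10 = 0.035
Bayes factor = 0.2538 / 0.035 ≈ 7.25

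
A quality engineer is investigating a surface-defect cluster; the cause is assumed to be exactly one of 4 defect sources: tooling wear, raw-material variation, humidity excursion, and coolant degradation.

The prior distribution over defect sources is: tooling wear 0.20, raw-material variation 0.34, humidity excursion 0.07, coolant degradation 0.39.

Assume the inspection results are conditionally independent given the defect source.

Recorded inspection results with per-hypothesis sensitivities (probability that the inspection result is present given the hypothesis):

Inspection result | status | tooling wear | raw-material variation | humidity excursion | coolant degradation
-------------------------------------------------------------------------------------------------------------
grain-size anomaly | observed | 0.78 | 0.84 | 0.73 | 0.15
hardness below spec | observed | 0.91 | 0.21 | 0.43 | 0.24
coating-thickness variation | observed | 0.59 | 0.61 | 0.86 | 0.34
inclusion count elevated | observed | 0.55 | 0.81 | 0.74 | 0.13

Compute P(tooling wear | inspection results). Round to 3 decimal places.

For each hypothesis, the unnormalized posterior weight is prior × product of the inspection result likelihoods:
  tooling wear: 0.20 × 0.78 × 0.91 × 0.59 × 0.55 = 0.046066
  raw-material variation: 0.34 × 0.84 × 0.21 × 0.61 × 0.81 = 0.029634
  humidity excursion: 0.07 × 0.73 × 0.43 × 0.86 × 0.74 = 0.013984
  coolant degradation: 0.39 × 0.15 × 0.24 × 0.34 × 0.13 = 0.00062057
Marginal likelihood of the evidence = 0.090304.
P(tooling wear | evidence) = 0.046066 / 0.090304 ≈ 0.510.

0.510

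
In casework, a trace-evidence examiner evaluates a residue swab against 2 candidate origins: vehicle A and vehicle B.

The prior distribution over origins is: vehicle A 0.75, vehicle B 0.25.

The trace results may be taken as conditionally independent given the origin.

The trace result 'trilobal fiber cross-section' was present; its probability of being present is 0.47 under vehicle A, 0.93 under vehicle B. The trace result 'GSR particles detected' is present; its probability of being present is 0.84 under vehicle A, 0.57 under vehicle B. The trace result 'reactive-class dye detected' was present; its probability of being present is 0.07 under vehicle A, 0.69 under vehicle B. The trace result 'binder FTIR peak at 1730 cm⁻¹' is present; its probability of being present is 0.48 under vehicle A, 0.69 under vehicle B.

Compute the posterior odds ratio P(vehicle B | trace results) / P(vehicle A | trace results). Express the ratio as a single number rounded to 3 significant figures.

Unnormalized posterior weight (prior times the trace result likelihoods) for each of the two hypotheses:
  vehicle B: 0.25 × 0.93 × 0.57 × 0.69 × 0.69 = 0.063095
  vehicle A: 0.75 × 0.47 × 0.84 × 0.07 × 0.48 = 0.009949
Odds(vehicle B : vehicle A) = 0.063095 / 0.009949 ≈ 6.34.

6.34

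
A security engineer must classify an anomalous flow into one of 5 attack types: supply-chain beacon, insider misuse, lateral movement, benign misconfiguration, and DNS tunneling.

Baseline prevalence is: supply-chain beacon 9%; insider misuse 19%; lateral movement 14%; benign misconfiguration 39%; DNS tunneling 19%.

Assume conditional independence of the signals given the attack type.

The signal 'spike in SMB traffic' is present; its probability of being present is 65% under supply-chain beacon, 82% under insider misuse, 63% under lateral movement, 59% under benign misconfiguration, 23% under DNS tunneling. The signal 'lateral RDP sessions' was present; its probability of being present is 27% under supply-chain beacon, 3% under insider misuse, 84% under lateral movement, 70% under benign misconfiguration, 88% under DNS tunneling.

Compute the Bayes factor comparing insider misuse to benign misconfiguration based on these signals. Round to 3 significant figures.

Joint likelihood of the signal pattern under each hypothesis:
  insider misuse: 0.82 × 0.03 = 0.0246
  benign misconfiguration: 0.59 × 0.70 = 0.413
Bayes factor = 0.0246 / 0.413 ≈ 0.0596

0.0596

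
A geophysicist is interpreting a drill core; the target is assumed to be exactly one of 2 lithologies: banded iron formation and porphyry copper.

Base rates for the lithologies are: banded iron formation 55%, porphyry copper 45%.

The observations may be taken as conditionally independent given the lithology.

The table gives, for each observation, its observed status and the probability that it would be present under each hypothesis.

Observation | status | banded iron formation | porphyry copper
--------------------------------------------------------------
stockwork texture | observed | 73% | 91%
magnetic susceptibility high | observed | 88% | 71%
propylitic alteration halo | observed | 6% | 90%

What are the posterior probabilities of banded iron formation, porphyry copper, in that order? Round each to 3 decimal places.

0.075, 0.925

By Bayes' rule with conditional independence, the unnormalized weight for each hypothesis is prior × ∏ likelihoods:
  banded iron formation: 0.55 × 0.73 × 0.88 × 0.06 = 0.021199
  porphyry copper: 0.45 × 0.91 × 0.71 × 0.90 = 0.26167
The unnormalized weights sum to 0.28287.
P(banded iron formation | evidence) = 0.021199 / 0.28287 ≈ 0.075
P(porphyry copper | evidence) = 0.26167 / 0.28287 ≈ 0.925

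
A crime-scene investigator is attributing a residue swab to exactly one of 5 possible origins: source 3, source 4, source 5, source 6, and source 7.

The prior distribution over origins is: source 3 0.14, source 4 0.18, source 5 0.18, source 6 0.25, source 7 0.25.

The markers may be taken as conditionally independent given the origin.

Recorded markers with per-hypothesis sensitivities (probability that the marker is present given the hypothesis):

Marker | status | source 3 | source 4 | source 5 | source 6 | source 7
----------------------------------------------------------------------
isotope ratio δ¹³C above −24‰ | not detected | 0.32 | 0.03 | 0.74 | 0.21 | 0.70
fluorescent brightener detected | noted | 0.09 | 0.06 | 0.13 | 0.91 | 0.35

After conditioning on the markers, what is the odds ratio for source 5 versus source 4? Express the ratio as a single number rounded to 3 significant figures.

0.581

Posterior odds equal prior odds times the likelihood ratio; only the two competing hypotheses matter (using 1 − P(present | H) for each absent marker).
  source 5: 0.18 × (1 − 0.74) × 0.13 = 0.006084
  source 4: 0.18 × (1 − 0.03) × 0.06 = 0.010476
Posterior odds = 0.006084 / 0.010476 ≈ 0.581.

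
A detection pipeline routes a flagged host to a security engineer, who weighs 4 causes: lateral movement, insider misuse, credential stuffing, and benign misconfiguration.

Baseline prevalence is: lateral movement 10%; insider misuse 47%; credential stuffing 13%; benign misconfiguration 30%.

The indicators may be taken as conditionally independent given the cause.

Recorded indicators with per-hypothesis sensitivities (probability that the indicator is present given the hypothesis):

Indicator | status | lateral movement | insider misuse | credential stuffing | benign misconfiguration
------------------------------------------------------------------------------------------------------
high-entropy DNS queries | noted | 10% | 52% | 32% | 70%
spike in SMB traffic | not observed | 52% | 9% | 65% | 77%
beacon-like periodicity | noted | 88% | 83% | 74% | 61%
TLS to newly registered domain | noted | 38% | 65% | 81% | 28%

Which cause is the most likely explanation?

For each hypothesis, the unnormalized posterior weight is prior × product of the indicator likelihoods (using 1 − P(present | H) for each absent indicator):
  lateral movement: 0.10 × 0.10 × (1 − 0.52) × 0.88 × 0.38 = 0.0016051
  insider misuse: 0.47 × 0.52 × (1 − 0.09) × 0.83 × 0.65 = 0.11999
  credential stuffing: 0.13 × 0.32 × (1 − 0.65) × 0.74 × 0.81 = 0.0087273
  benign misconfiguration: 0.30 × 0.70 × (1 − 0.77) × 0.61 × 0.28 = 0.0082496
The unnormalized weights sum to 0.13857.
P(lateral movement | evidence) ≈ 0.0016051 / 0.13857 ≈ 0.012
P(insider misuse | evidence) ≈ 0.11999 / 0.13857 ≈ 0.866
P(credential stuffing | evidence) ≈ 0.0087273 / 0.13857 ≈ 0.063
P(benign misconfiguration | evidence) ≈ 0.0082496 / 0.13857 ≈ 0.060
The largest is 0.866, so insider misuse is most probable.

insider misuse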